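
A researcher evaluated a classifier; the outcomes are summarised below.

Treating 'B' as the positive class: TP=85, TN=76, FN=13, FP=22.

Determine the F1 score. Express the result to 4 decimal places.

Precision = TP/(TP+FP) = 85/107 = 0.7944
Recall = TP/(TP+FN) = 85/98 = 0.8673
F1 = 2·TP/(2·TP+FP+FN) = 170/205 = 0.8293

0.8293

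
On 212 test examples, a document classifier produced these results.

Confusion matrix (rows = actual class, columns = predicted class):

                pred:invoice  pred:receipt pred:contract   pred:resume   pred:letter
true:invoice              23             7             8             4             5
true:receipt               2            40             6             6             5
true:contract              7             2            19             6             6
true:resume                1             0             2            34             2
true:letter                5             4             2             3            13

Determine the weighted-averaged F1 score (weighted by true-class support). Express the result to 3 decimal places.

0.605

Per-class F1 score (2·TP/(2·TP+FP+FN)):
  invoice: TP=23, FP=2+7+1+5=15, FN=7+8+4+5=24 → 46/85 = 0.5412
  receipt: TP=40, FP=7+2+0+4=13, FN=2+6+6+5=19 → 80/112 = 0.7143
  contract: TP=19, FP=8+6+2+2=18, FN=7+2+6+6=21 → 38/77 = 0.4935
  resume: TP=34, FP=4+6+6+3=19, FN=1+0+2+2=5 → 68/92 = 0.7391
  letter: TP=13, FP=5+5+6+2=18, FN=5+4+2+3=14 → 26/58 = 0.4483
Weighted-F1 score = Σ (supportᵢ/N)·F1 scoreᵢ with N=212: (47/212)·0.5412 + (59/212)·0.7143 + (40/212)·0.4935 + (39/212)·0.7391 + (27/212)·0.4483 = 0.605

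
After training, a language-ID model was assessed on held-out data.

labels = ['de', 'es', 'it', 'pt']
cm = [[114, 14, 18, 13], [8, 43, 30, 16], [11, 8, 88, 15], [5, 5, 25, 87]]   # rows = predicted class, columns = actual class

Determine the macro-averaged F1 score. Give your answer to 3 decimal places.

Per-class F1 score (2·TP/(2·TP+FP+FN)):
  de: TP=114, FP=14+18+13=45, FN=8+11+5=24 → 228/297 = 0.7677
  es: TP=43, FP=8+30+16=54, FN=14+8+5=27 → 86/167 = 0.5150
  it: TP=88, FP=11+8+15=34, FN=18+30+25=73 → 176/283 = 0.6219
  pt: TP=87, FP=5+5+25=35, FN=13+16+15=44 → 174/253 = 0.6877
Macro-F1 score = mean = (0.7677 + 0.5150 + 0.6219 + 0.6877) / 4 = 0.648

0.648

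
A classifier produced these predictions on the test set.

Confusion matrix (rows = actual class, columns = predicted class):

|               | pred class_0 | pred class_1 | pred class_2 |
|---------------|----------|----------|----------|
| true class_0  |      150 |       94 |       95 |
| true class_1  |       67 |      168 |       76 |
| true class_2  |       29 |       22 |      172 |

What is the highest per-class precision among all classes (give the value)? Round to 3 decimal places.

Per-class precision (TP/(TP+FP)):
  class_0: TP=150, FP=67+29=96 → 150/246 = 0.6098
  class_1: TP=168, FP=94+22=116 → 168/284 = 0.5915
  class_2: TP=172, FP=95+76=171 → 172/343 = 0.5015
Highest is class 'class_0' with precision = 0.610.

0.610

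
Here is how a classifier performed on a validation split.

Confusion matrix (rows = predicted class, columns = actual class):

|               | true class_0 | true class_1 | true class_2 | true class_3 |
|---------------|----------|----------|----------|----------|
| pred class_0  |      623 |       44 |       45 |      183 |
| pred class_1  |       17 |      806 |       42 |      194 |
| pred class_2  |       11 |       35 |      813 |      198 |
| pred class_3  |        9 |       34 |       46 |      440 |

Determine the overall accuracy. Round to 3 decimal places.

Accuracy = trace / total = (623+806+813+440=2682) / 3540 = 2682/3540 = 0.758

0.758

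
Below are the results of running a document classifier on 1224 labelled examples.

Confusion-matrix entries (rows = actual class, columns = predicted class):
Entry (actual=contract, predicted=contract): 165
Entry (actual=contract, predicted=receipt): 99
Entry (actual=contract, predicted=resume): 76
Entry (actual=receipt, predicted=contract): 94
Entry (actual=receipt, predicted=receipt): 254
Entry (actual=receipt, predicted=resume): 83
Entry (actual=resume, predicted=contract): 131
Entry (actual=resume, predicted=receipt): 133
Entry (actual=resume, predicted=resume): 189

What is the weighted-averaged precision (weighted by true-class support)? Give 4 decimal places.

0.5026

Per-class precision (TP/(TP+FP)):
  contract: TP=165, FP=94+131=225 → 165/390 = 0.42308
  receipt: TP=254, FP=99+133=232 → 254/486 = 0.52263
  resume: TP=189, FP=76+83=159 → 189/348 = 0.54310
Weighted-precision = Σ (supportᵢ/N)·precisionᵢ with N=1224: (340/1224)·0.42308 + (431/1224)·0.52263 + (453/1224)·0.54310 = 0.5026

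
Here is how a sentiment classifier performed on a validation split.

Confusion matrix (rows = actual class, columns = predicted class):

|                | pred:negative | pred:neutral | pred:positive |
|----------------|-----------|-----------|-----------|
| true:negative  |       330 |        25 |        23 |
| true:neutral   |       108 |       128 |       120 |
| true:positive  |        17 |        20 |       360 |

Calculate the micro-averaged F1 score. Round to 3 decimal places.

0.723

Micro-averaging pools counts across classes: ΣTP=818, ΣFP=313, ΣFN=313.
Micro-F1 score = 2·TP/(2·TP+FP+FN) on pooled counts = 0.723 (equals overall accuracy in single-label multiclass).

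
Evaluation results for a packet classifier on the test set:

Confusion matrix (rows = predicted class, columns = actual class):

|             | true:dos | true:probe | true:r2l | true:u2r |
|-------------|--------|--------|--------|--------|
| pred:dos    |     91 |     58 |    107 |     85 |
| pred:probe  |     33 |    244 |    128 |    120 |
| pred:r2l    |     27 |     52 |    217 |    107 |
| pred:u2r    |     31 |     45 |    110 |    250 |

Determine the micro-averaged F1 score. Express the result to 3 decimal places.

0.470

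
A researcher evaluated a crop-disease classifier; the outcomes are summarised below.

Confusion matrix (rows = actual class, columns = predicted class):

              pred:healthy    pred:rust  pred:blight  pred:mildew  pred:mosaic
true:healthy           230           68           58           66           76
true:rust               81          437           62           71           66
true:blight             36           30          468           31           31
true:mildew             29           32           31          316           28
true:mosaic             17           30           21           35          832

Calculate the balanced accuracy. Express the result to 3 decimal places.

Balanced accuracy = mean of per-class recall.
  healthy: recall = 230/498 = 0.4618
  rust: recall = 437/717 = 0.6095
  blight: recall = 468/596 = 0.7852
  mildew: recall = 316/436 = 0.7248
  mosaic: recall = 832/935 = 0.8898
Mean = (0.4618 + 0.6095 + 0.7852 + 0.7248 + 0.8898) / 5 = 0.694

0.694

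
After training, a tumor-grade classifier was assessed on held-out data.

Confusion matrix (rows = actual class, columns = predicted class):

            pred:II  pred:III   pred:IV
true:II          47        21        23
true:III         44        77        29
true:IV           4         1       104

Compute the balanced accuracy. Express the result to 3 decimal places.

Balanced accuracy = mean of per-class recall.
  II: recall = 47/91 = 0.5165
  III: recall = 77/150 = 0.5133
  IV: recall = 104/109 = 0.9541
Mean = (0.5165 + 0.5133 + 0.9541) / 3 = 0.661

0.661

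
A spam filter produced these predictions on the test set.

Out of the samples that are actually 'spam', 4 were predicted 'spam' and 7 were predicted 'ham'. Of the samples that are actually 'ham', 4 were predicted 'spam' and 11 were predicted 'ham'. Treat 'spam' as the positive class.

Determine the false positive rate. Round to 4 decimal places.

0.2667

FPR = FP/(FP+TN) = 4/(4+11) = 0.2667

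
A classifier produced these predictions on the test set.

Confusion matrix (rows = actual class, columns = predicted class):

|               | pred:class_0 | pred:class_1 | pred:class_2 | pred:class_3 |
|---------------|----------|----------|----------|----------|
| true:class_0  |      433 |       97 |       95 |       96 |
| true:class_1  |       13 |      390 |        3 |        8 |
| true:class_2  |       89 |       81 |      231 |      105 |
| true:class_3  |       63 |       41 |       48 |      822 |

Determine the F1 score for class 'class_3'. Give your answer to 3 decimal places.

Take TP from the diagonal, FP from the rest of the 'class_3' prediction marginal, FN from the rest of the 'class_3' actual marginal.
F1 score = 2·TP/(2·TP+FP+FN).
class_3: TP=822, FP=96+8+105=209, FN=63+41+48=152 → 1644/2005 = 0.8200

0.820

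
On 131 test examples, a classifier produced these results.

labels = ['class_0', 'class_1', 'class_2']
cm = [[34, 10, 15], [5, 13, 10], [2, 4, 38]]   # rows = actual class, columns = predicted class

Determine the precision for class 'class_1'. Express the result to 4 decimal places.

0.4815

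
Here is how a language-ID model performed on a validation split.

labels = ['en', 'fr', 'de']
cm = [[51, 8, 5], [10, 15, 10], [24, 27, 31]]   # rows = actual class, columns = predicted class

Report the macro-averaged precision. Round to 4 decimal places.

0.5246

Per-class precision (TP/(TP+FP)):
  en: TP=51, FP=10+24=34 → 51/85 = 0.60000
  fr: TP=15, FP=8+27=35 → 15/50 = 0.30000
  de: TP=31, FP=5+10=15 → 31/46 = 0.67391
Macro-precision = mean = (0.60000 + 0.30000 + 0.67391) / 3 = 0.5246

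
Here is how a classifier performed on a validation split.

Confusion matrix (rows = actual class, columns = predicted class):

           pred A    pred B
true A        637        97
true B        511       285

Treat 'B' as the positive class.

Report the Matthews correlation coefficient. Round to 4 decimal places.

0.2607

MCC = (TP·TN − FP·FN) / √((TP+FP)(TP+FN)(TN+FP)(TN+FN))
Numerator = 285·637 − 97·511 = 131978
Denominator = √(382·796·734·1148) = √256220797504 = 506182.5733
MCC = 131978 / 506182.5733 = 0.2607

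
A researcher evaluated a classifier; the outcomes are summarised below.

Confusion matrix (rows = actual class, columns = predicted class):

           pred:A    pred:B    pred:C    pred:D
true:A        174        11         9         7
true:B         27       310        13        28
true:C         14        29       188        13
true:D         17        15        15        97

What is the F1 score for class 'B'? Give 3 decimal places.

0.834

F1 score = 2·TP/(2·TP+FP+FN).
B: TP=310, FP=11+29+15=55, FN=27+13+28=68 → 620/743 = 0.8345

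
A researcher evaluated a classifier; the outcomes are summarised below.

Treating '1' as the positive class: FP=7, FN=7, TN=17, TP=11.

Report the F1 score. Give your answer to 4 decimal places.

Precision = TP/(TP+FP) = 11/18 = 0.6111
Recall = TP/(TP+FN) = 11/18 = 0.6111
F1 = 2·TP/(2·TP+FP+FN) = 22/36 = 0.6111

0.6111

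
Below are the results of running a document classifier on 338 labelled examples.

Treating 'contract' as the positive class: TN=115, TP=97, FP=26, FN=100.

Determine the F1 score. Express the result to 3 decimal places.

0.606

Precision = TP/(TP+FP) = 97/123 = 0.7886
Recall = TP/(TP+FN) = 97/197 = 0.4924
F1 = 2·TP/(2·TP+FP+FN) = 194/320 = 0.606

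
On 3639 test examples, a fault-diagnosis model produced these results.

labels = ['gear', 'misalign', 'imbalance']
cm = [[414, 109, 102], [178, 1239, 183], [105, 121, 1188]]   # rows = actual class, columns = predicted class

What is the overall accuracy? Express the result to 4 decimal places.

Accuracy = trace / total = (414+1239+1188=2841) / 3639 = 2841/3639 = 0.7807

0.7807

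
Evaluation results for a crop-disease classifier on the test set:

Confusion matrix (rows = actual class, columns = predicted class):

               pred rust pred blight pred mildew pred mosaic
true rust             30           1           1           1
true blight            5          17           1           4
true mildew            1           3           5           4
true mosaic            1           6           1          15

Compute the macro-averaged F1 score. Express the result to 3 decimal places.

Per-class F1 score (2·TP/(2·TP+FP+FN)):
  rust: TP=30, FP=5+1+1=7, FN=1+1+1=3 → 60/70 = 0.8571
  blight: TP=17, FP=1+3+6=10, FN=5+1+4=10 → 34/54 = 0.6296
  mildew: TP=5, FP=1+1+1=3, FN=1+3+4=8 → 10/21 = 0.4762
  mosaic: TP=15, FP=1+4+4=9, FN=1+6+1=8 → 30/47 = 0.6383
Macro-F1 score = mean = (0.8571 + 0.6296 + 0.4762 + 0.6383) / 4 = 0.650

0.650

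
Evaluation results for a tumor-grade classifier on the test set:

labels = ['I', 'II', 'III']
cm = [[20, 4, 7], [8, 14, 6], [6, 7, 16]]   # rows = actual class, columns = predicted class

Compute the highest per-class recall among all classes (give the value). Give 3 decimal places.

Per-class recall (TP/(TP+FN)):
  I: TP=20, FN=4+7=11 → 20/31 = 0.6452
  II: TP=14, FN=8+6=14 → 14/28 = 0.5000
  III: TP=16, FN=6+7=13 → 16/29 = 0.5517
Highest is class 'I' with recall = 0.645.

0.645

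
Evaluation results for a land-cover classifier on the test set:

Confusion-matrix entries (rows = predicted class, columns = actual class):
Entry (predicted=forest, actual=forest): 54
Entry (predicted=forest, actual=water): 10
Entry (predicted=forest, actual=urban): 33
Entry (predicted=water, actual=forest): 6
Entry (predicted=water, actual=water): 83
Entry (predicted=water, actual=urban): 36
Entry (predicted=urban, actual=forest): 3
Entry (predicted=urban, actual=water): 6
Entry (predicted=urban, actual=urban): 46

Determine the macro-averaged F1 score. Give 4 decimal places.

Per-class F1 score (2·TP/(2·TP+FP+FN)):
  forest: TP=54, FP=10+33=43, FN=6+3=9 → 108/160 = 0.67500
  water: TP=83, FP=6+36=42, FN=10+6=16 → 166/224 = 0.74107
  urban: TP=46, FP=3+6=9, FN=33+36=69 → 92/170 = 0.54118
Macro-F1 score = mean = (0.67500 + 0.74107 + 0.54118) / 3 = 0.6524

0.6524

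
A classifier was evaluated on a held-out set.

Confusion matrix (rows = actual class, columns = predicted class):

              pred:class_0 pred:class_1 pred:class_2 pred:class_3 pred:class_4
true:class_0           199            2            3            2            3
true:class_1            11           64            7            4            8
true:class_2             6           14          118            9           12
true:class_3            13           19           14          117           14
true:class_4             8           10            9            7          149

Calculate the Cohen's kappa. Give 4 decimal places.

0.7302

Observed agreement pₒ = trace/N = 647/822 = 0.78710
Expected agreement pₑ = Σ (rowᵢ·colᵢ)/N² = (209·237 + 94·109 + 159·151 + 177·139 + 183·186)/822² = 0.21079
κ = (pₒ − pₑ)/(1 − pₑ) = (0.78710 − 0.21079)/(1 − 0.21079) = 0.7302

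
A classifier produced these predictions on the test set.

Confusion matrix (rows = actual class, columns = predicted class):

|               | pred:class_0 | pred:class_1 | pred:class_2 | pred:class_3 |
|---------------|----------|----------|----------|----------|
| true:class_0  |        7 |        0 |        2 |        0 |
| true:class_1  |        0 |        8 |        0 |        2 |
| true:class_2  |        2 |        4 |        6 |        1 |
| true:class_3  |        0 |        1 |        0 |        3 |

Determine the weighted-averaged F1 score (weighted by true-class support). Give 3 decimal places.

0.661

Per-class F1 score (2·TP/(2·TP+FP+FN)):
  class_0: TP=7, FP=0+2+0=2, FN=0+2+0=2 → 14/18 = 0.7778
  class_1: TP=8, FP=0+4+1=5, FN=0+0+2=2 → 16/23 = 0.6957
  class_2: TP=6, FP=2+0+0=2, FN=2+4+1=7 → 12/21 = 0.5714
  class_3: TP=3, FP=0+2+1=3, FN=0+1+0=1 → 6/10 = 0.6000
Weighted-F1 score = Σ (supportᵢ/N)·F1 scoreᵢ with N=36: (9/36)·0.7778 + (10/36)·0.6957 + (13/36)·0.5714 + (4/36)·0.6000 = 0.661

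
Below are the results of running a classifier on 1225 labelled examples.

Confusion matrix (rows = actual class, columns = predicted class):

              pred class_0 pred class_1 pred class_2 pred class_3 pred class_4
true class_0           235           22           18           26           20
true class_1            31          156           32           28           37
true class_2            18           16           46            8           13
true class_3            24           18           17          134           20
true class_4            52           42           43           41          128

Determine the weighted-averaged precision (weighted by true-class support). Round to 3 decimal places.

Per-class precision (TP/(TP+FP)):
  class_0: TP=235, FP=31+18+24+52=125 → 235/360 = 0.6528
  class_1: TP=156, FP=22+16+18+42=98 → 156/254 = 0.6142
  class_2: TP=46, FP=18+32+17+43=110 → 46/156 = 0.2949
  class_3: TP=134, FP=26+28+8+41=103 → 134/237 = 0.5654
  class_4: TP=128, FP=20+37+13+20=90 → 128/218 = 0.5872
Weighted-precision = Σ (supportᵢ/N)·precisionᵢ with N=1225: (321/1225)·0.6528 + (284/1225)·0.6142 + (101/1225)·0.2949 + (213/1225)·0.5654 + (306/1225)·0.5872 = 0.583

0.583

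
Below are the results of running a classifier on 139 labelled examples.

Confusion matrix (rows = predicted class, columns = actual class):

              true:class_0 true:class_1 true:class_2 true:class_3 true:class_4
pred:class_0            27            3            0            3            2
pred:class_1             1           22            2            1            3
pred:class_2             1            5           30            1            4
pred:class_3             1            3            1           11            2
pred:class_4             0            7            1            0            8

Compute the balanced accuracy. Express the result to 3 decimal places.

0.688

Balanced accuracy = mean of per-class recall.
  class_0: recall = 27/30 = 0.9000
  class_1: recall = 22/40 = 0.5500
  class_2: recall = 30/34 = 0.8824
  class_3: recall = 11/16 = 0.6875
  class_4: recall = 8/19 = 0.4211
Mean = (0.9000 + 0.5500 + 0.8824 + 0.6875 + 0.4211) / 5 = 0.688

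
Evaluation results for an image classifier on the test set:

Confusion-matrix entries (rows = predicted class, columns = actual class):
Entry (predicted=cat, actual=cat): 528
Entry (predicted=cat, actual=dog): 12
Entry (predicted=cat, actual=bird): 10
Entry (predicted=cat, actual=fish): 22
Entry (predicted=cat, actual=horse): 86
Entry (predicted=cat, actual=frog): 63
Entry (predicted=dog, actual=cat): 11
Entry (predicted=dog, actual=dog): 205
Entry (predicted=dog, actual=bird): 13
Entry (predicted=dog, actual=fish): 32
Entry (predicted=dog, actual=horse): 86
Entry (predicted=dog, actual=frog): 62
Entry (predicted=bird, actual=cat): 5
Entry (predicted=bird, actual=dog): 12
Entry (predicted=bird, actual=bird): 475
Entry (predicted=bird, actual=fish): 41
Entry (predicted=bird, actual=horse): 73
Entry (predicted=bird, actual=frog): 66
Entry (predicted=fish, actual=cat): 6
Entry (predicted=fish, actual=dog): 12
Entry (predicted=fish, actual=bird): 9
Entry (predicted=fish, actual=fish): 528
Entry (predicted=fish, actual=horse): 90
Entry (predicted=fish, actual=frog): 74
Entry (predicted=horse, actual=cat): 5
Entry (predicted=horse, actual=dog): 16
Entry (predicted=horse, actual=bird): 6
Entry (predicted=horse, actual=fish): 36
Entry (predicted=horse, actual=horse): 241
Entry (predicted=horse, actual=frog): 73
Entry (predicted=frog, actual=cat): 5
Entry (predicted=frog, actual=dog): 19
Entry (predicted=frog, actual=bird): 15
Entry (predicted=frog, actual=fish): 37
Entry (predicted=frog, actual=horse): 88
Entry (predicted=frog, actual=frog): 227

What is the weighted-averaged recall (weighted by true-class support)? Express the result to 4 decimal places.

Per-class recall (TP/(TP+FN)):
  cat: TP=528, FN=11+5+6+5+5=32 → 528/560 = 0.94286
  dog: TP=205, FN=12+12+12+16+19=71 → 205/276 = 0.74275
  bird: TP=475, FN=10+13+9+6+15=53 → 475/528 = 0.89962
  fish: TP=528, FN=22+32+41+36+37=168 → 528/696 = 0.75862
  horse: TP=241, FN=86+86+73+90+88=423 → 241/664 = 0.36295
  frog: TP=227, FN=63+62+66+74+73=338 → 227/565 = 0.40177
Weighted-recall = Σ (supportᵢ/N)·recallᵢ with N=3289: (560/3289)·0.94286 + (276/3289)·0.74275 + (528/3289)·0.89962 + (696/3289)·0.75862 + (664/3289)·0.36295 + (565/3289)·0.40177 = 0.6701

0.6701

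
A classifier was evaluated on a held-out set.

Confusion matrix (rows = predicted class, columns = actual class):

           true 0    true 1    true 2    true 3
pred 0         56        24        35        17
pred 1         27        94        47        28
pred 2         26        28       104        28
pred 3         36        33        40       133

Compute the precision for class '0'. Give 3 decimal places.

0.424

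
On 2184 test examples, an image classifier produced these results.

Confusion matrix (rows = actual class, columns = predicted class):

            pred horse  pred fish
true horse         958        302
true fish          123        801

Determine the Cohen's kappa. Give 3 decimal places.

0.611

Observed agreement pₒ = trace/N = 1759/2184 = 0.8054
Expected agreement pₑ = Σ (rowᵢ·colᵢ)/N² = (1260·1081 + 924·1103)/2184² = 0.4992
κ = (pₒ − pₑ)/(1 − pₑ) = (0.8054 − 0.4992)/(1 − 0.4992) = 0.611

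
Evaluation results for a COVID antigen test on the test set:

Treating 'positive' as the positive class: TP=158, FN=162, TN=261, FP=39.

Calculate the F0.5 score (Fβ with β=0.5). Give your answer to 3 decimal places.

Fβ = (1+β²)·TP / ((1+β²)·TP + β²·FN + FP), with β²=1/4
= 1.25·158 / (1.25·158 + 0.25·162 + 39) = 0.713

0.713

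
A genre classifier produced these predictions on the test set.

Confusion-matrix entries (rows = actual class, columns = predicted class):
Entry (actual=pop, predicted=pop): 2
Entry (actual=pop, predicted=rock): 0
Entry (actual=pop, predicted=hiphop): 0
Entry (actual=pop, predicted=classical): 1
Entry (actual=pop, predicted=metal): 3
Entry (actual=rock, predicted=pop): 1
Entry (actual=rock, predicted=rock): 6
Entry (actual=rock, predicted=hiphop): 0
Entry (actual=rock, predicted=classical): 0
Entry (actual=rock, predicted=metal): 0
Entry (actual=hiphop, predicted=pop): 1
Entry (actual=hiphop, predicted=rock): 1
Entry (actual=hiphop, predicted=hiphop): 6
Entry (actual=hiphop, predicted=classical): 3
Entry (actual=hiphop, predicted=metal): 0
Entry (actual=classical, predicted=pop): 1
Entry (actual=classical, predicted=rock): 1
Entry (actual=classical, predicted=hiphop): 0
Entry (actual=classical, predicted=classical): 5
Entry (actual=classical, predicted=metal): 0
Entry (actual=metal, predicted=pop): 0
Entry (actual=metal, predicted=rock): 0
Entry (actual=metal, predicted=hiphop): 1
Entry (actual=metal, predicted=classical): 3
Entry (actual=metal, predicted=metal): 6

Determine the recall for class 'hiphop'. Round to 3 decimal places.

0.545

Treat 'hiphop' as positive and all other classes as negative.
recall = TP/(TP+FN).
hiphop: TP=6, FN=1+1+3+0=5 → 6/11 = 0.5455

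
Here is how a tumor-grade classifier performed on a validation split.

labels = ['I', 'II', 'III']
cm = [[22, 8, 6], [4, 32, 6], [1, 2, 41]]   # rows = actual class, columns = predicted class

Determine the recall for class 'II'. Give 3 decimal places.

recall = TP/(TP+FN).
II: TP=32, FN=4+6=10 → 32/42 = 0.7619

0.762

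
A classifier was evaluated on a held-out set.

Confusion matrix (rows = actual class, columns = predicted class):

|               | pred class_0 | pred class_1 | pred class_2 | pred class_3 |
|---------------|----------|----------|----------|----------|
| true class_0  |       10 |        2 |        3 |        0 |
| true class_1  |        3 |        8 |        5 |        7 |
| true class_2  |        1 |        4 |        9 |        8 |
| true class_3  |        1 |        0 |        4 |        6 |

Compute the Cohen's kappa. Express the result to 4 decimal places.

0.2902

Observed agreement pₒ = trace/N = 33/71 = 0.46479
Expected agreement pₑ = Σ (rowᵢ·colᵢ)/N² = (15·15 + 23·14 + 22·21 + 11·21)/71² = 0.24598
κ = (pₒ − pₑ)/(1 − pₑ) = (0.46479 − 0.24598)/(1 − 0.24598) = 0.2902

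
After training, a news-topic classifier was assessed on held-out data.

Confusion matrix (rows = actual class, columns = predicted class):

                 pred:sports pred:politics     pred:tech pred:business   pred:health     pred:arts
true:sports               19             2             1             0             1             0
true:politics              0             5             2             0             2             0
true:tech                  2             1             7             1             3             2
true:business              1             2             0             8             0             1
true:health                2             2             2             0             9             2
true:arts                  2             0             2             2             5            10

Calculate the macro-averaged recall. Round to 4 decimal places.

0.5819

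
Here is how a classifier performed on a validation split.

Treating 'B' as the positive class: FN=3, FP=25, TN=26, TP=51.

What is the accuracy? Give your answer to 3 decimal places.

0.733

Accuracy = (TP+TN)/N = (51+26)/105 = 0.733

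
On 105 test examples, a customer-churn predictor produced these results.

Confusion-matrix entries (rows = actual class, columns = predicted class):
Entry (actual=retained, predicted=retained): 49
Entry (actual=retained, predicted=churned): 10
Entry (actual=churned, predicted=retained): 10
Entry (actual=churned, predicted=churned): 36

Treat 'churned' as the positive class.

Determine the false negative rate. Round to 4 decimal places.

FNR = FN/(FN+TP) = 10/(10+36) = 0.2174

0.2174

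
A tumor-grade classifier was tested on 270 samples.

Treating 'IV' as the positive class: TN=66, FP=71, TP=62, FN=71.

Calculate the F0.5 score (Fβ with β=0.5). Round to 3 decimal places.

0.466

Fβ = (1+β²)·TP / ((1+β²)·TP + β²·FN + FP), with β²=1/4
= 1.25·62 / (1.25·62 + 0.25·71 + 71) = 0.466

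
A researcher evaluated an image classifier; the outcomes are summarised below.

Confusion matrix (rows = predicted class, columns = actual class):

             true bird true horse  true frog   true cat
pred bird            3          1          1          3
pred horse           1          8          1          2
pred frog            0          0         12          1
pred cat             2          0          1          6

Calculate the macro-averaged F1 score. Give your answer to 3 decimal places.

Per-class F1 score (2·TP/(2·TP+FP+FN)):
  bird: TP=3, FP=1+1+3=5, FN=1+0+2=3 → 6/14 = 0.4286
  horse: TP=8, FP=1+1+2=4, FN=1+0+0=1 → 16/21 = 0.7619
  frog: TP=12, FP=0+0+1=1, FN=1+1+1=3 → 24/28 = 0.8571
  cat: TP=6, FP=2+0+1=3, FN=3+2+1=6 → 12/21 = 0.5714
Macro-F1 score = mean = (0.4286 + 0.7619 + 0.8571 + 0.5714) / 4 = 0.655

0.655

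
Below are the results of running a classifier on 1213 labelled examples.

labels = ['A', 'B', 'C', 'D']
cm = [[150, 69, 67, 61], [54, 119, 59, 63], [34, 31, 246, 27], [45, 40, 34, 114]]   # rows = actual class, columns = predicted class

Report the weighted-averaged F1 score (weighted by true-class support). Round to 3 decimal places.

0.513

Per-class F1 score (2·TP/(2·TP+FP+FN)):
  A: TP=150, FP=54+34+45=133, FN=69+67+61=197 → 300/630 = 0.4762
  B: TP=119, FP=69+31+40=140, FN=54+59+63=176 → 238/554 = 0.4296
  C: TP=246, FP=67+59+34=160, FN=34+31+27=92 → 492/744 = 0.6613
  D: TP=114, FP=61+63+27=151, FN=45+40+34=119 → 228/498 = 0.4578
Weighted-F1 score = Σ (supportᵢ/N)·F1 scoreᵢ with N=1213: (347/1213)·0.4762 + (295/1213)·0.4296 + (338/1213)·0.6613 + (233/1213)·0.4578 = 0.513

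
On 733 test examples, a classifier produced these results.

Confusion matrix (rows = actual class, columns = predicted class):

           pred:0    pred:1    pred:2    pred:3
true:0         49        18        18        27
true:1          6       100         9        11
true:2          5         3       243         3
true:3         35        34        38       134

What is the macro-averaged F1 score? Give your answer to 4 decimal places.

Per-class F1 score (2·TP/(2·TP+FP+FN)):
  0: TP=49, FP=6+5+35=46, FN=18+18+27=63 → 98/207 = 0.47343
  1: TP=100, FP=18+3+34=55, FN=6+9+11=26 → 200/281 = 0.71174
  2: TP=243, FP=18+9+38=65, FN=5+3+3=11 → 486/562 = 0.86477
  3: TP=134, FP=27+11+3=41, FN=35+34+38=107 → 268/416 = 0.64423
Macro-F1 score = mean = (0.47343 + 0.71174 + 0.86477 + 0.64423) / 4 = 0.6735

0.6735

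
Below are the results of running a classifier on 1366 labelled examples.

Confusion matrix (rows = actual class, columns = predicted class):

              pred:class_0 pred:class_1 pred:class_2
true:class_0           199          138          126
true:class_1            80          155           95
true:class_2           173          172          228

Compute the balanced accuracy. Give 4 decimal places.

Balanced accuracy = mean of per-class recall.
  class_0: recall = 199/463 = 0.42981
  class_1: recall = 155/330 = 0.46970
  class_2: recall = 228/573 = 0.39791
Mean = (0.42981 + 0.46970 + 0.39791) / 3 = 0.4325

0.4325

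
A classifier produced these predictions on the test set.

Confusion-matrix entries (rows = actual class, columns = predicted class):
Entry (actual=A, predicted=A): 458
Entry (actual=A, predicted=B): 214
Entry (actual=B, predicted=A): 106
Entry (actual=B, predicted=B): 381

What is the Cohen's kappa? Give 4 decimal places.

0.4501

Observed agreement pₒ = trace/N = 839/1159 = 0.72390
Expected agreement pₑ = Σ (rowᵢ·colᵢ)/N² = (672·564 + 487·595)/1159² = 0.49787
κ = (pₒ − pₑ)/(1 − pₑ) = (0.72390 − 0.49787)/(1 − 0.49787) = 0.4501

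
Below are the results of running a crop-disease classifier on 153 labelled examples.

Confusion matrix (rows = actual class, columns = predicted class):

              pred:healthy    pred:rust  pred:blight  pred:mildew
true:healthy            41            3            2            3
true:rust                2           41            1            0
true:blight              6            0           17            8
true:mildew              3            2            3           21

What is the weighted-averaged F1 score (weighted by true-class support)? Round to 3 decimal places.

0.780

Per-class F1 score (2·TP/(2·TP+FP+FN)):
  healthy: TP=41, FP=2+6+3=11, FN=3+2+3=8 → 82/101 = 0.8119
  rust: TP=41, FP=3+0+2=5, FN=2+1+0=3 → 82/90 = 0.9111
  blight: TP=17, FP=2+1+3=6, FN=6+0+8=14 → 34/54 = 0.6296
  mildew: TP=21, FP=3+0+8=11, FN=3+2+3=8 → 42/61 = 0.6885
Weighted-F1 score = Σ (supportᵢ/N)·F1 scoreᵢ with N=153: (49/153)·0.8119 + (44/153)·0.9111 + (31/153)·0.6296 + (29/153)·0.6885 = 0.780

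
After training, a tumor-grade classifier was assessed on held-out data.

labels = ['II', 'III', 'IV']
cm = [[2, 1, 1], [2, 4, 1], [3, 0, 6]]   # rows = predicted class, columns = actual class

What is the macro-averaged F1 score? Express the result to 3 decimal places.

0.579

Per-class F1 score (2·TP/(2·TP+FP+FN)):
  II: TP=2, FP=1+1=2, FN=2+3=5 → 4/11 = 0.3636
  III: TP=4, FP=2+1=3, FN=1+0=1 → 8/12 = 0.6667
  IV: TP=6, FP=3+0=3, FN=1+1=2 → 12/17 = 0.7059
Macro-F1 score = mean = (0.3636 + 0.6667 + 0.7059) / 3 = 0.579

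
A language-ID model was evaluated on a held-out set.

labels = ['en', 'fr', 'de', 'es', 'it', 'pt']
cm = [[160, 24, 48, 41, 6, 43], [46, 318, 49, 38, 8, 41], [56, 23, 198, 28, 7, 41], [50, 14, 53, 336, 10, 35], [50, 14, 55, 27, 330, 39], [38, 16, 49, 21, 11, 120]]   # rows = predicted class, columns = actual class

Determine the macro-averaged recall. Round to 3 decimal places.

Per-class recall (TP/(TP+FN)):
  en: TP=160, FN=46+56+50+50+38=240 → 160/400 = 0.4000
  fr: TP=318, FN=24+23+14+14+16=91 → 318/409 = 0.7775
  de: TP=198, FN=48+49+53+55+49=254 → 198/452 = 0.4381
  es: TP=336, FN=41+38+28+27+21=155 → 336/491 = 0.6843
  it: TP=330, FN=6+8+7+10+11=42 → 330/372 = 0.8871
  pt: TP=120, FN=43+41+41+35+39=199 → 120/319 = 0.3762
Macro-recall = mean = (0.4000 + 0.7775 + 0.4381 + 0.6843 + 0.8871 + 0.3762) / 6 = 0.594

0.594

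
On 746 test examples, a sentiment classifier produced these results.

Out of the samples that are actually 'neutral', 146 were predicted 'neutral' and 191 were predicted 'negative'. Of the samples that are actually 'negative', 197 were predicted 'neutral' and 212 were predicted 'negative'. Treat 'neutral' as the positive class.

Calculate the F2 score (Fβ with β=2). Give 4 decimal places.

0.4317

Fβ = (1+β²)·TP / ((1+β²)·TP + β²·FN + FP), with β²=4
= 5·146 / (5·146 + 4·191 + 197) = 0.4317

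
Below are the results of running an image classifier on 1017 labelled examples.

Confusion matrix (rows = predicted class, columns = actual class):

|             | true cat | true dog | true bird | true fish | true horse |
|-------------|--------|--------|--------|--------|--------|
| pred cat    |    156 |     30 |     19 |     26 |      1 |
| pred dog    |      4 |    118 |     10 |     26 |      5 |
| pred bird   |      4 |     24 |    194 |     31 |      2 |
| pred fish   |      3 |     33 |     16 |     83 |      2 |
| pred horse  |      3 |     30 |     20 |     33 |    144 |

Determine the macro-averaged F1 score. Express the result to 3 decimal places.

Per-class F1 score (2·TP/(2·TP+FP+FN)):
  cat: TP=156, FP=30+19+26+1=76, FN=4+4+3+3=14 → 312/402 = 0.7761
  dog: TP=118, FP=4+10+26+5=45, FN=30+24+33+30=117 → 236/398 = 0.5930
  bird: TP=194, FP=4+24+31+2=61, FN=19+10+16+20=65 → 388/514 = 0.7549
  fish: TP=83, FP=3+33+16+2=54, FN=26+26+31+33=116 → 166/336 = 0.4940
  horse: TP=144, FP=3+30+20+33=86, FN=1+5+2+2=10 → 288/384 = 0.7500
Macro-F1 score = mean = (0.7761 + 0.5930 + 0.7549 + 0.4940 + 0.7500) / 5 = 0.674

0.674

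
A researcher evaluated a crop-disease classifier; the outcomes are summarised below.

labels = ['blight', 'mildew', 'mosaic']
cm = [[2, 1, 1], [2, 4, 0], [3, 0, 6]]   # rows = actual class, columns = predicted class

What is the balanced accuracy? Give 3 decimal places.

0.611

Balanced accuracy = mean of per-class recall.
  blight: recall = 2/4 = 0.5000
  mildew: recall = 4/6 = 0.6667
  mosaic: recall = 6/9 = 0.6667
Mean = (0.5000 + 0.6667 + 0.6667) / 3 = 0.611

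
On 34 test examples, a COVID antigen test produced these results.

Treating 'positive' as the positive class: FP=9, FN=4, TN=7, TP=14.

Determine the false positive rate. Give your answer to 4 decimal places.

0.5625

FPR = FP/(FP+TN) = 9/(9+7) = 0.5625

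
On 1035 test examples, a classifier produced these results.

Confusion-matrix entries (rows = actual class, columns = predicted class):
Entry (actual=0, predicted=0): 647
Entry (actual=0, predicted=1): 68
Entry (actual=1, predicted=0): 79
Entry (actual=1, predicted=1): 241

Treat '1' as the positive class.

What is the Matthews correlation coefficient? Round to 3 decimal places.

MCC = (TP·TN − FP·FN) / √((TP+FP)(TP+FN)(TN+FP)(TN+FN))
Numerator = 241·647 − 68·79 = 150555
Denominator = √(309·320·715·726) = √51327619200 = 226555.9957
MCC = 150555 / 226555.9957 = 0.665

0.665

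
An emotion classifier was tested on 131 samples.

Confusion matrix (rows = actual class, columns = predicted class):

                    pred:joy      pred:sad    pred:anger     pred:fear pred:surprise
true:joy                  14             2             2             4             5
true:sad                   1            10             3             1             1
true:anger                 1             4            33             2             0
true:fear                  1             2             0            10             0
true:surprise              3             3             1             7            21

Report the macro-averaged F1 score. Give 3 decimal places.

0.638

Per-class F1 score (2·TP/(2·TP+FP+FN)):
  joy: TP=14, FP=1+1+1+3=6, FN=2+2+4+5=13 → 28/47 = 0.5957
  sad: TP=10, FP=2+4+2+3=11, FN=1+3+1+1=6 → 20/37 = 0.5405
  anger: TP=33, FP=2+3+0+1=6, FN=1+4+2+0=7 → 66/79 = 0.8354
  fear: TP=10, FP=4+1+2+7=14, FN=1+2+0+0=3 → 20/37 = 0.5405
  surprise: TP=21, FP=5+1+0+0=6, FN=3+3+1+7=14 → 42/62 = 0.6774
Macro-F1 score = mean = (0.5957 + 0.5405 + 0.8354 + 0.5405 + 0.6774) / 5 = 0.638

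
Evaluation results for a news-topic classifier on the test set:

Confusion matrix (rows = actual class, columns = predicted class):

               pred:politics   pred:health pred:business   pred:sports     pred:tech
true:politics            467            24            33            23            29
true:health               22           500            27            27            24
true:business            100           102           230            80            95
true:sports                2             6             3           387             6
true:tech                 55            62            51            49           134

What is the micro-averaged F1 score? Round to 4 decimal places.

Micro-averaging pools counts across classes: ΣTP=1718, ΣFP=820, ΣFN=820.
Micro-F1 score = 2·TP/(2·TP+FP+FN) on pooled counts = 0.6769 (equals overall accuracy in single-label multiclass).

0.6769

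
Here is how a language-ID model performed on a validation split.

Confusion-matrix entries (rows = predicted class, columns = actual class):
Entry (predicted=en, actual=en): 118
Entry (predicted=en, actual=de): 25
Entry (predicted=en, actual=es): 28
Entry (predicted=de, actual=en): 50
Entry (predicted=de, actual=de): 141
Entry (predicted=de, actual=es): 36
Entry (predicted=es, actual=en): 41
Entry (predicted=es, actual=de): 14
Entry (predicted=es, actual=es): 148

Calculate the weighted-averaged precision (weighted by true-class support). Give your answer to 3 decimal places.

Per-class precision (TP/(TP+FP)):
  en: TP=118, FP=25+28=53 → 118/171 = 0.6901
  de: TP=141, FP=50+36=86 → 141/227 = 0.6211
  es: TP=148, FP=41+14=55 → 148/203 = 0.7291
Weighted-precision = Σ (supportᵢ/N)·precisionᵢ with N=601: (209/601)·0.6901 + (180/601)·0.6211 + (212/601)·0.7291 = 0.683

0.683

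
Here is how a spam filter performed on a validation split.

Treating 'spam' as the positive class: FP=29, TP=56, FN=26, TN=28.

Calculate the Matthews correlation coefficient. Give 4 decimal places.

MCC = (TP·TN − FP·FN) / √((TP+FP)(TP+FN)(TN+FP)(TN+FN))
Numerator = 56·28 − 29·26 = 814
Denominator = √(85·82·57·54) = √21453660 = 4631.8096
MCC = 814 / 4631.8096 = 0.1757

0.1757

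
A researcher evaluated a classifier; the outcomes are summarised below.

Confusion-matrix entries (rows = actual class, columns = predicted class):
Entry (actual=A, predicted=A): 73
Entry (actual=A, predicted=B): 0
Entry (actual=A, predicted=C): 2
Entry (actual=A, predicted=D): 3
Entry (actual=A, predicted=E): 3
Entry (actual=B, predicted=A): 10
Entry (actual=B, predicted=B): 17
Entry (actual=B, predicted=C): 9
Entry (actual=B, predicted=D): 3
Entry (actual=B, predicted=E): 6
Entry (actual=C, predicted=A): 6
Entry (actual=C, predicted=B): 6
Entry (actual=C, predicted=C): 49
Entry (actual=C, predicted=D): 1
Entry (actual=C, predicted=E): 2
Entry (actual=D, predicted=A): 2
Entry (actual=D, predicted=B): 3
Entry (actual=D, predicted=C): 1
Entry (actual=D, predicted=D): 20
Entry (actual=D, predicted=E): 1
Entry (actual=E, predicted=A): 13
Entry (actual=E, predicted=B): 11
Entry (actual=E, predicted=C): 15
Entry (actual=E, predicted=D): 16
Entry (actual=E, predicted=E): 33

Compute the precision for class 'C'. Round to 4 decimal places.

0.6447

precision = TP/(TP+FP).
C: TP=49, FP=2+9+1+15=27 → 49/76 = 0.64474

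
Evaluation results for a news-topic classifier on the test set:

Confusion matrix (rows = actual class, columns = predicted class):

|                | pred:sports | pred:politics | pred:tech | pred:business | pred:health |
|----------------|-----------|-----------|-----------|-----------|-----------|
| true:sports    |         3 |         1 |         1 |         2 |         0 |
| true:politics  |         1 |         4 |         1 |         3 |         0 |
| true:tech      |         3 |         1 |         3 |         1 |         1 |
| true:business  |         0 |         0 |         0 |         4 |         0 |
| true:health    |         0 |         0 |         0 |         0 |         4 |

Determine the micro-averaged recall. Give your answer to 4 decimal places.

0.5455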